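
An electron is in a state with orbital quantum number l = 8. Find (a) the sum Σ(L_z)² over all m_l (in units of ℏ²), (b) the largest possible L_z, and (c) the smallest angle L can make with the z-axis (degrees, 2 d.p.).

Σ m_l² = 408, so Σ(L_z)² = 408 ℏ².
L_z,max = lℏ = 8ℏ.
cos θ_min = 8/√72, so θ_min ≈ 19.47°.

Σ(L_z)² = 408 ℏ²; L_z,max = 8ℏ; θ_min ≈ 19.47°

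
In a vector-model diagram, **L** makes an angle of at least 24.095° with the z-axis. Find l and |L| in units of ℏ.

l = 5, |L| = √30 ℏ ≈ 5.477ℏ

At minimum angle, m_l = l, so cos θ = l/√(l(l+1)); cos²θ = l/(l+1) = 0.8333.
Solving: l = 5.
Then |L| = ℏ√(5·6) = √30 ℏ.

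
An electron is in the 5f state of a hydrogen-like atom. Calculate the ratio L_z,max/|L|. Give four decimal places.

L_z,max/|L| = 0.8660

For 5f, l = 3.
|L| = 2√3 ℏ ≈ 3.4641ℏ, while L_z,max = lℏ = 3ℏ.
L_z,max/|L| = 3/√12 = 0.8660.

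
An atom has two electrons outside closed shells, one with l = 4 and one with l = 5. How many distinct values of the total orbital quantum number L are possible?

9

The total orbital quantum number L ranges from |l₁ − l₂| to l₁ + l₂ in integer steps.
So L can be 1, 2, 3, 4, 5, 6, 7, 8, 9.
That is 9 values.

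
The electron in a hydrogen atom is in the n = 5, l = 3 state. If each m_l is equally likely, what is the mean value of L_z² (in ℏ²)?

⟨L_z²⟩ = 4 ℏ²

m_l ∈ {-3, -2, -1, 0, 1, 2, 3}.
⟨L_z²⟩ = ℏ²·l(l+1)/3 = 4ℏ².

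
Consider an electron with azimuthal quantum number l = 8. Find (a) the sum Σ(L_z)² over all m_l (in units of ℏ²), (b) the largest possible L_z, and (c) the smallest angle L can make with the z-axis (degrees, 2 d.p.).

Σ(L_z)² = 408 ℏ²; L_z,max = 8ℏ; θ_min ≈ 19.47°

Σ m_l² = 408, so Σ(L_z)² = 408 ℏ².
L_z,max = lℏ = 8ℏ.
cos θ_min = 8/√72, so θ_min ≈ 19.47°.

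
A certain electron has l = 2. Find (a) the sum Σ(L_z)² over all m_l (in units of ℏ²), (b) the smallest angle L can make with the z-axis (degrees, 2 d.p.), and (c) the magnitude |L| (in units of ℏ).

Σ(L_z)² = 10 ℏ²; θ_min ≈ 35.26°; |L| = √6 ℏ ≈ 2.449ℏ

Σ m_l² = 10, so Σ(L_z)² = 10 ℏ².
cos θ_min = 2/√6, so θ_min ≈ 35.26°.
|L| = ℏ√(2·3) = √6 ℏ ≈ 2.449ℏ.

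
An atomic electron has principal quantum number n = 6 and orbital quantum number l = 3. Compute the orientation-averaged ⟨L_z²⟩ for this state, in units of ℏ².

m_l runs from −3 to 3, i.e. {-3, -2, -1, 0, 1, 2, 3}.
Average of L_z² over 7 states: 28/7 ℏ² = 4 ℏ².

⟨L_z²⟩ = 4 ℏ²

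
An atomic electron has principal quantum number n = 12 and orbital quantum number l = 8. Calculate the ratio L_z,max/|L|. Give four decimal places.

L_z,max/|L| = 0.9428

|L| = 6√2 ℏ ≈ 8.4853ℏ, while L_z,max = lℏ = 8ℏ.
L_z,max/|L| = 8/√72 = 0.9428.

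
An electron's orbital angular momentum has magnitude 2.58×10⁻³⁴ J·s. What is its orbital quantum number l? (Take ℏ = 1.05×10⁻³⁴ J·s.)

|L|/ℏ = (2.58×10⁻³⁴)/(1.05×10⁻³⁴) ≈ 2.457.
(|L|/ℏ)² = l(l+1) ≈ 6.04 ⇒ l = 2.

l = 2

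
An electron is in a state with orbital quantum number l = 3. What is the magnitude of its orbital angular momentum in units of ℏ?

|L| = 2√3 ℏ ≈ 3.464ℏ

|L| = ℏ√(l(l+1)) = ℏ√(3·4) = 2√3 ℏ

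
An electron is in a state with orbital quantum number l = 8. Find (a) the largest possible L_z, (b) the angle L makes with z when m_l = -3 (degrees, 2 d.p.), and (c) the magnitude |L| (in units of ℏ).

L_z,max = lℏ = 8ℏ.
For m_l = -3: cos θ = -3/√72, θ ≈ 110.70°.
|L| = ℏ√(8·9) = 6√2 ℏ ≈ 8.485ℏ.

L_z,max = 8ℏ; θ(m_l=-3) ≈ 110.70°; |L| = 6√2 ℏ ≈ 8.485ℏ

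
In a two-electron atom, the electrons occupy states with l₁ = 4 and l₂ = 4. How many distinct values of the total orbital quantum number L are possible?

9

L runs from |4 − 4| = 0 to 4 + 4 = 8.
So L can be 0, 1, 2, 3, 4, 5, 6, 7, 8.
That is 9 values.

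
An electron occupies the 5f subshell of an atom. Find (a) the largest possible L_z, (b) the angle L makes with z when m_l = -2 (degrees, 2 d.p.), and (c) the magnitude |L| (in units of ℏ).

L_z,max = 3ℏ; θ(m_l=-2) ≈ 125.26°; |L| = 2√3 ℏ ≈ 3.464ℏ

5f means n = 5, l = 3.
L_z,max = lℏ = 3ℏ.
For m_l = -2: cos θ = -2/√12, θ ≈ 125.26°.
|L| = ℏ√(3·4) = 2√3 ℏ ≈ 3.464ℏ.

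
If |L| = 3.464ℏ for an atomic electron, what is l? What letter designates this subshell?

(|L|/ℏ)² = l(l+1) = 12.
The positive root is l = 3.

l = 3 (f orbital)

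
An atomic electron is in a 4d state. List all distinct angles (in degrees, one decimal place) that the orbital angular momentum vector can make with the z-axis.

For 4d, l = 2.
|L|² = l(l+1)ℏ² = 6ℏ², so |L| = √6 ℏ.
cos θ = m_l/√6 for each m_l ∈ {-2, -1, 0, 1, 2}.

θ ∈ {35.3°, 65.9°, 90.0°, 114.1°, 144.7°}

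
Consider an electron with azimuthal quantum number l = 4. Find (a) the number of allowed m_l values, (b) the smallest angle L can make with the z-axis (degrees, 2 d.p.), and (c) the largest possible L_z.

9 values; θ_min ≈ 26.57°; L_z,max = 4ℏ

There are 2l+1 = 9 values of m_l.
cos θ_min = 4/√20, so θ_min ≈ 26.57°.
L_z,max = lℏ = 4ℏ.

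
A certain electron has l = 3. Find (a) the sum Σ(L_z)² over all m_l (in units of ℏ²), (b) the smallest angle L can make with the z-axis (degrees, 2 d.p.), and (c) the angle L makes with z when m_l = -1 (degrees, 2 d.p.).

Σ m_l² = 28, so Σ(L_z)² = 28 ℏ².
cos θ_min = 3/√12, so θ_min ≈ 30.00°.
For m_l = -1: cos θ = -1/√12, θ ≈ 106.78°.

Σ(L_z)² = 28 ℏ²; θ_min ≈ 30.00°; θ(m_l=-1) ≈ 106.78°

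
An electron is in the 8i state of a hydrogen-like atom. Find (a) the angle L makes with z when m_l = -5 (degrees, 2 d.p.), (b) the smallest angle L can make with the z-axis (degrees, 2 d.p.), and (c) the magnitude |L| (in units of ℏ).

8i means n = 8, l = 6.
For m_l = -5: cos θ = -5/√42, θ ≈ 140.49°.
cos θ_min = 6/√42, so θ_min ≈ 22.21°.
|L| = ℏ√(6·7) = √42 ℏ ≈ 6.481ℏ.

θ(m_l=-5) ≈ 140.49°; θ_min ≈ 22.21°; |L| = √42 ℏ ≈ 6.481ℏ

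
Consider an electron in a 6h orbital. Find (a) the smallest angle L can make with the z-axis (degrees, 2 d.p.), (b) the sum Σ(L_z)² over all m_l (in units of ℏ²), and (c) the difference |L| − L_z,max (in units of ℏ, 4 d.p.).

θ_min ≈ 24.09°; Σ(L_z)² = 110 ℏ²; |L|−L_z,max ≈ 0.4772ℏ

6h means n = 6, l = 5.
cos θ_min = 5/√30, so θ_min ≈ 24.09°.
Σ m_l² = 110, so Σ(L_z)² = 110 ℏ².
|L| − L_z,max = (√30 − 5)ℏ ≈ 0.4772ℏ.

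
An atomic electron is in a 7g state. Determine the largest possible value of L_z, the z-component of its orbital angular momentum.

The 7g subshell has l = 4.
L_z = m_l ℏ with m_l ∈ {−4, …, 4}; the maximum is m_l = 4.

L_z,max = 4ℏ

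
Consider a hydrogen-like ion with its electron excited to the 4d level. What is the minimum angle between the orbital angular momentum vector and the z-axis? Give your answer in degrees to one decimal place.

The 4d level has l = 2.
|L|² = l(l+1)ℏ² = 6ℏ², so |L| = √6 ℏ.
The smallest angle corresponds to the largest L_z, i.e. m_l = l = 2, giving L_z = 2ℏ.
cos θ_min = 2/√6, so θ_min ≈ 35.3°.

θ_min ≈ 35.3°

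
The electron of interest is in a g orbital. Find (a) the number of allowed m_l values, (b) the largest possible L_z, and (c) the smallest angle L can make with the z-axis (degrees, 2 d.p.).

9 values; L_z,max = 4ℏ; θ_min ≈ 26.57°

A g state has l = 4.
There are 2l+1 = 9 values of m_l.
L_z,max = lℏ = 4ℏ.
cos θ_min = 4/√20, so θ_min ≈ 26.57°.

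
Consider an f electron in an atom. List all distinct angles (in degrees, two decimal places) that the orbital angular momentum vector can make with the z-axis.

For an f orbital, l = 3.
|L| = √(l(l+1)) ℏ = 2√3 ℏ.
cos θ = m_l/√12 for each m_l ∈ {-3, -2, -1, 0, 1, 2, 3}.

θ ∈ {30.00°, 54.74°, 73.22°, 90.00°, 106.78°, 125.26°, 150.00°}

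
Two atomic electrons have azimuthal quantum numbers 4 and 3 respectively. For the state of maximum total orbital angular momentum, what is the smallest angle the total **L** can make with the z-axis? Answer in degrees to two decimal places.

L runs from |4 − 3| = 1 to 4 + 3 = 7.
So L can be 1, 2, 3, 4, 5, 6, 7.
The maximum is L = 7, with |L_tot| = ℏ√(7·8) = 2√14 ℏ.
The minimum angle with z is arccos(7/√56) ≈ 20.70°.

θ_min ≈ 20.70°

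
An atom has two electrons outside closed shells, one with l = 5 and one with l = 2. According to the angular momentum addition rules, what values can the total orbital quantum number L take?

The total orbital quantum number L ranges from |l₁ − l₂| to l₁ + l₂ in integer steps.
Allowed values: L = 3, 4, 5, 6, 7.

L = 3, 4, 5, 6, 7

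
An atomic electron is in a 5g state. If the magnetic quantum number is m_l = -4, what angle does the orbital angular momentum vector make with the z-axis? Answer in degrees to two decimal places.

5g means n = 5, l = 4.
|L| = √(l(l+1)) ℏ = 2√5 ℏ.
L_z = m_l ℏ = −4ℏ.
cos θ = L_z/|L| = -4/√20, so θ ≈ 153.43°.

θ ≈ 153.43°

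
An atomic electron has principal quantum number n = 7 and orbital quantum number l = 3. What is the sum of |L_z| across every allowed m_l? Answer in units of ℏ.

Σ|L_z| = 12 ℏ

m_l ∈ {-3, -2, -1, 0, 1, 2, 3}.
Σ|m_l| = 2·3(3+1)/2 = 12.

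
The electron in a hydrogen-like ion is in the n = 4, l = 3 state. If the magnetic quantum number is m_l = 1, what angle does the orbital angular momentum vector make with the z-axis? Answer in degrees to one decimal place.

|L| = √(l(l+1)) ℏ = 2√3 ℏ.
L_z = m_l ℏ = 1ℏ.
cos θ = L_z/|L| = 1/√12, so θ ≈ 73.2°.

θ ≈ 73.2°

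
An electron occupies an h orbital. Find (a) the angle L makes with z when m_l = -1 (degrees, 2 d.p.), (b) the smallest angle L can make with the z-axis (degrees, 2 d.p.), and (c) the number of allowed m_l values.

For an h orbital, l = 5.
For m_l = -1: cos θ = -1/√30, θ ≈ 100.52°.
cos θ_min = 5/√30, so θ_min ≈ 24.09°.
There are 2l+1 = 11 values of m_l.

θ(m_l=-1) ≈ 100.52°; θ_min ≈ 24.09°; 11 values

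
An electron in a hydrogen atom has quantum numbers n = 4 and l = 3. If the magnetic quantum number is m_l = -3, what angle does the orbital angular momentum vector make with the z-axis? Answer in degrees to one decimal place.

θ ≈ 150.0°

|L| = ℏ√(l(l+1)) = 2√3 ℏ.
L_z = m_l ℏ = −3ℏ.
cos θ = L_z/|L| = -3/√12, so θ ≈ 150.0°.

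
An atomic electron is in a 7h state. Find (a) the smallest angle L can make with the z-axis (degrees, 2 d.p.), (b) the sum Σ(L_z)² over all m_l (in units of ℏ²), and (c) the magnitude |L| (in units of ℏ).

θ_min ≈ 24.09°; Σ(L_z)² = 110 ℏ²; |L| = √30 ℏ ≈ 5.477ℏ

The 7h subshell has l = 5.
cos θ_min = 5/√30, so θ_min ≈ 24.09°.
Σ m_l² = 110, so Σ(L_z)² = 110 ℏ².
|L| = ℏ√(5·6) = √30 ℏ ≈ 5.477ℏ.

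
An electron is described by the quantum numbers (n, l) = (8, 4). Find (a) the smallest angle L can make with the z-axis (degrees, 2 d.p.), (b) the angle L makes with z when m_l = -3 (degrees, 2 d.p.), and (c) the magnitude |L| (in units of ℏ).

cos θ_min = 4/√20, so θ_min ≈ 26.57°.
For m_l = -3: cos θ = -3/√20, θ ≈ 132.13°.
|L| = ℏ√(4·5) = 2√5 ℏ ≈ 4.472ℏ.

θ_min ≈ 26.57°; θ(m_l=-3) ≈ 132.13°; |L| = 2√5 ℏ ≈ 4.472ℏ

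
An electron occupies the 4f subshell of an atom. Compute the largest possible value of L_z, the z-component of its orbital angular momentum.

4f means n = 4, l = 3.
L_z = m_l ℏ with m_l ∈ {−3, …, 3}; the maximum is m_l = 3.

L_z,max = 3ℏ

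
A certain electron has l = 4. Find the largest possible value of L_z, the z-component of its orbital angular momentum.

L_z,max = 4ℏ

L_z = m_l ℏ with m_l ∈ {−4, …, 4}; the maximum is m_l = 4.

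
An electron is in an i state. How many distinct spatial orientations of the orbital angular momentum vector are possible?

13

For an i orbital, l = 6.
The number of m_l values is 2l + 1 = 2·6 + 1 = 13.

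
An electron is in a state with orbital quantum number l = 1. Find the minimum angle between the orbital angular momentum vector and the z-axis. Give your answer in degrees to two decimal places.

|L| = ℏ√(l(l+1)) = √2 ℏ.
The smallest angle corresponds to the largest L_z, i.e. m_l = l = 1, giving L_z = 1ℏ.
cos θ_min = 1/√2, so θ_min ≈ 45.00°.

θ_min ≈ 45.00°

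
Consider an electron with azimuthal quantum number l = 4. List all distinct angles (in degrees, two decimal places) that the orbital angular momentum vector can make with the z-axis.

θ ∈ {26.57°, 47.87°, 63.43°, 77.08°, 90.00°, 102.92°, 116.57°, 132.13°, 153.43°}

|L|² = l(l+1)ℏ² = 20ℏ², so |L| = 2√5 ℏ.
cos θ = m_l/√20 for each m_l ∈ {-4, -3, -2, -1, 0, 1, 2, 3, 4}.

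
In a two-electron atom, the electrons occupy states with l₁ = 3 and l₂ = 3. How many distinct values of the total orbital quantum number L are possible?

7

The total orbital quantum number L ranges from |l₁ − l₂| to l₁ + l₂ in integer steps.
L ∈ {0, 1, 2, 3, 4, 5, 6}.
That is 7 values.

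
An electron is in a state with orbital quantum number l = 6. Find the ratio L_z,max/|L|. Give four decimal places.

|L| = √42 ℏ ≈ 6.4807ℏ, while L_z,max = lℏ = 6ℏ.
L_z,max/|L| = 6/√42 = 0.9258.

L_z,max/|L| = 0.9258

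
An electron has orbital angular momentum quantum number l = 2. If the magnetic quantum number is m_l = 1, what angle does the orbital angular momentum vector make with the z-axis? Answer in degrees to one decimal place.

|L| = ℏ√(l(l+1)) = √6 ℏ.
L_z = m_l ℏ = 1ℏ.
cos θ = L_z/|L| = 1/√6, so θ ≈ 65.9°.

θ ≈ 65.9°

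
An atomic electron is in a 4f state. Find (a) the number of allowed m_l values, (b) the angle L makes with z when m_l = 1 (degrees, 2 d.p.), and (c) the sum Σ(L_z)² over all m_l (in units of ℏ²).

7 values; θ(m_l=1) ≈ 73.22°; Σ(L_z)² = 28 ℏ²

4f means n = 4, l = 3.
There are 2l+1 = 7 values of m_l.
For m_l = 1: cos θ = 1/√12, θ ≈ 73.22°.
Σ m_l² = 28, so Σ(L_z)² = 28 ℏ².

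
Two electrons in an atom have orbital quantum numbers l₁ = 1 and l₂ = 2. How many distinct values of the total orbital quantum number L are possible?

3

Angular momentum addition gives L = |l₁ − l₂|, …, l₁ + l₂.
L ∈ {1, 2, 3}.
That is 3 values.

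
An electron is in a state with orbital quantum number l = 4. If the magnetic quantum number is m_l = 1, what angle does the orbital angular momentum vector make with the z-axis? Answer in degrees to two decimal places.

θ ≈ 77.08°

|L| = √(l(l+1)) ℏ = 2√5 ℏ.
L_z = m_l ℏ = 1ℏ.
cos θ = L_z/|L| = 1/√20, so θ ≈ 77.08°.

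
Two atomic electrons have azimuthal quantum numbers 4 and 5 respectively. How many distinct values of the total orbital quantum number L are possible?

9

Angular momentum addition gives L = |l₁ − l₂|, …, l₁ + l₂.
So L can be 1, 2, 3, 4, 5, 6, 7, 8, 9.
That is 9 values.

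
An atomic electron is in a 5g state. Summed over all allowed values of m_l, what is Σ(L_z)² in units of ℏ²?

The 5g subshell has l = 4.
m_l runs from −4 to 4, i.e. {-4, -3, -2, -1, 0, 1, 2, 3, 4}.
Summing m² from −4 to 4: Σ m_l² = 60.

Σ(L_z)² = 60 ℏ²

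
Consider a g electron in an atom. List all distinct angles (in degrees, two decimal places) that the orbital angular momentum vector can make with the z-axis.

G corresponds to l = 4.
|L| = ℏ√(l(l+1)) = 2√5 ℏ.
cos θ = m_l/√20 for each m_l ∈ {-4, -3, -2, -1, 0, 1, 2, 3, 4}.

θ ∈ {26.57°, 47.87°, 63.43°, 77.08°, 90.00°, 102.92°, 116.57°, 132.13°, 153.43°}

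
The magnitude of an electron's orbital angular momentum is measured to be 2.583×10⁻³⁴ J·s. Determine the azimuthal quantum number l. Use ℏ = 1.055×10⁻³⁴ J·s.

l = 2

In units of ℏ, |L| ≈ 2.448.
Set l(l+1) = 5.99; the integer solution is l = 2.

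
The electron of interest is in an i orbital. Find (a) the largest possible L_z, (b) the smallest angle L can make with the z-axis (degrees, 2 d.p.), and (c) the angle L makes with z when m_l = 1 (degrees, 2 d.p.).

I corresponds to l = 6.
L_z,max = lℏ = 6ℏ.
cos θ_min = 6/√42, so θ_min ≈ 22.21°.
For m_l = 1: cos θ = 1/√42, θ ≈ 81.12°.

L_z,max = 6ℏ; θ_min ≈ 22.21°; θ(m_l=1) ≈ 81.12°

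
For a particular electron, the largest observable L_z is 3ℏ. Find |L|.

The maximum L_z equals lℏ, giving l = 3.
|L| = ℏ√(l(l+1)) = 2√3 ℏ.

|L| = 2√3 ℏ ≈ 3.464ℏ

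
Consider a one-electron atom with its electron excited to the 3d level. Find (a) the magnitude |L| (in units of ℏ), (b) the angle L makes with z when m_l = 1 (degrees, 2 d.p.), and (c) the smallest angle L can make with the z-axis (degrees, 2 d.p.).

|L| = √6 ℏ ≈ 2.449ℏ; θ(m_l=1) ≈ 65.91°; θ_min ≈ 35.26°

The 3d level has l = 2.
|L| = ℏ√(2·3) = √6 ℏ ≈ 2.449ℏ.
For m_l = 1: cos θ = 1/√6, θ ≈ 65.91°.
cos θ_min = 2/√6, so θ_min ≈ 35.26°.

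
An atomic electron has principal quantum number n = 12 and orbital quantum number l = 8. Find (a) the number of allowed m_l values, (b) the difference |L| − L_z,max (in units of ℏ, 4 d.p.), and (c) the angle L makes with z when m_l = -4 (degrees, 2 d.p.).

There are 2l+1 = 17 values of m_l.
|L| − L_z,max = (6√2 − 8)ℏ ≈ 0.4853ℏ.
For m_l = -4: cos θ = -4/√72, θ ≈ 118.13°.

17 values; |L|−L_z,max ≈ 0.4853ℏ; θ(m_l=-4) ≈ 118.13°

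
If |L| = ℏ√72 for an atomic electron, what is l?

|L| = ℏ√(l(l+1)), so l(l+1) = 72.
The positive root is l = 8.

l = 8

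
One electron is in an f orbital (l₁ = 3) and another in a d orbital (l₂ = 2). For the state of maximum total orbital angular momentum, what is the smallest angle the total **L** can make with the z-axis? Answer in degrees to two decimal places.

The total orbital quantum number L ranges from |l₁ − l₂| to l₁ + l₂ in integer steps.
So L can be 1, 2, 3, 4, 5.
The maximum is L = 5, with |L_tot| = ℏ√(5·6) = √30 ℏ.
The minimum angle with z is arccos(5/√30) ≈ 24.09°.

θ_min ≈ 24.09°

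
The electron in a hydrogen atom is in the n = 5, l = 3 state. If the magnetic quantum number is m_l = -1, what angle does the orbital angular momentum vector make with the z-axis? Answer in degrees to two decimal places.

θ ≈ 106.78°

|L|² = l(l+1)ℏ² = 12ℏ², so |L| = 2√3 ℏ.
L_z = m_l ℏ = −1ℏ.
cos θ = L_z/|L| = -1/√12, so θ ≈ 106.78°.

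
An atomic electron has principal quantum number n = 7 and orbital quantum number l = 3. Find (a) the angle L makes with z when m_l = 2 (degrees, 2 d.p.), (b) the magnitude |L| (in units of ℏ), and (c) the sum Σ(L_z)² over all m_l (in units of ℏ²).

For m_l = 2: cos θ = 2/√12, θ ≈ 54.74°.
|L| = ℏ√(3·4) = 2√3 ℏ ≈ 3.464ℏ.
Σ m_l² = 28, so Σ(L_z)² = 28 ℏ².

θ(m_l=2) ≈ 54.74°; |L| = 2√3 ℏ ≈ 3.464ℏ; Σ(L_z)² = 28 ℏ²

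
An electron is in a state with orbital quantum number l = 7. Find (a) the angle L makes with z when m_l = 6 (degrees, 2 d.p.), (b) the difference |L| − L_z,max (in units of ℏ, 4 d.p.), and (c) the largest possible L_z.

θ(m_l=6) ≈ 36.70°; |L|−L_z,max ≈ 0.4833ℏ; L_z,max = 7ℏ

For m_l = 6: cos θ = 6/√56, θ ≈ 36.70°.
|L| − L_z,max = (2√14 − 7)ℏ ≈ 0.4833ℏ.
L_z,max = lℏ = 7ℏ.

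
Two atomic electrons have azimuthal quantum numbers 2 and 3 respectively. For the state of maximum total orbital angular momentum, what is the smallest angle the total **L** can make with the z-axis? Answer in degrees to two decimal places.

The total orbital quantum number L ranges from |l₁ − l₂| to l₁ + l₂ in integer steps.
L ∈ {1, 2, 3, 4, 5}.
The maximum is L = 5, with |L_tot| = ℏ√(5·6) = √30 ℏ.
The minimum angle with z is arccos(5/√30) ≈ 24.09°.

θ_min ≈ 24.09°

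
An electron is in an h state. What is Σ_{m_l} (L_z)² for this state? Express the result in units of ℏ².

For an h orbital, l = 5.
m_l ∈ {-5, -4, -3, -2, -1, 0, 1, 2, 3, 4, 5}.
Σ m_l² = 2·(1 + 4 + 9 + 16 + 25) = 110.

Σ(L_z)² = 110 ℏ²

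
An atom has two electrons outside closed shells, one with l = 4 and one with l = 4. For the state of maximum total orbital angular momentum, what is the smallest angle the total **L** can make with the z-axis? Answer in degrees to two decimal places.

Angular momentum addition gives L = |l₁ − l₂|, …, l₁ + l₂.
Allowed values: L = 0, 1, 2, 3, 4, 5, 6, 7, 8.
The maximum is L = 8, with |L_tot| = ℏ√(8·9) = 6√2 ℏ.
The minimum angle with z is arccos(8/√72) ≈ 19.47°.

θ_min ≈ 19.47°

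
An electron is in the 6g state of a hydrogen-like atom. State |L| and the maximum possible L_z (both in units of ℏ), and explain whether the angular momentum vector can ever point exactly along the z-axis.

No: L_z,max = 4ℏ < |L| = 2√5 ℏ ≈ 4.472ℏ

For 6g, l = 4.
|L| = 2√5 ℏ ≈ 4.4721ℏ, while L_z,max = lℏ = 4ℏ.
Since |L| > L_z,max, the vector can never point exactly along z; the closest it comes is θ_min = arccos(4/√20) ≈ 26.6°.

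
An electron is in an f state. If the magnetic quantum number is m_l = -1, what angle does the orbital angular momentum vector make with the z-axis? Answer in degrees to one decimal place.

θ ≈ 106.8°

For an f orbital, l = 3.
|L|² = l(l+1)ℏ² = 12ℏ², so |L| = 2√3 ℏ.
L_z = m_l ℏ = −1ℏ.
cos θ = L_z/|L| = -1/√12, so θ ≈ 106.8°.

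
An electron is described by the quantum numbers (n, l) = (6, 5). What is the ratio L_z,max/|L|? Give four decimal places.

L_z,max/|L| = 0.9129

|L| = √30 ℏ ≈ 5.4772ℏ, while L_z,max = lℏ = 5ℏ.
L_z,max/|L| = 5/√30 = 0.9129.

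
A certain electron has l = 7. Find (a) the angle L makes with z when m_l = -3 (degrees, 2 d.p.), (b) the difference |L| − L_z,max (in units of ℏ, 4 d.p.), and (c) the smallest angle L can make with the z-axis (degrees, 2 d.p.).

θ(m_l=-3) ≈ 113.63°; |L|−L_z,max ≈ 0.4833ℏ; θ_min ≈ 20.70°

For m_l = -3: cos θ = -3/√56, θ ≈ 113.63°.
|L| − L_z,max = (2√14 − 7)ℏ ≈ 0.4833ℏ.
cos θ_min = 7/√56, so θ_min ≈ 20.70°.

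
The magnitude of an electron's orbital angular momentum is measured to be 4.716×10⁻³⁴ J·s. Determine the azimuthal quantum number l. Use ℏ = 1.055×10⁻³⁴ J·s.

l = 4

Dividing by ℏ: |L|/ℏ ≈ 4.470.
(|L|/ℏ)² = l(l+1) ≈ 19.98 ⇒ l = 4.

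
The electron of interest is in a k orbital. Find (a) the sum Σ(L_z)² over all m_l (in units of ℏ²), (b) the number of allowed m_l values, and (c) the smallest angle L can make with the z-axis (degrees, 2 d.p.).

Σ(L_z)² = 280 ℏ²; 15 values; θ_min ≈ 20.70°

For a k orbital, l = 7.
Σ m_l² = 280, so Σ(L_z)² = 280 ℏ².
There are 2l+1 = 15 values of m_l.
cos θ_min = 7/√56, so θ_min ≈ 20.70°.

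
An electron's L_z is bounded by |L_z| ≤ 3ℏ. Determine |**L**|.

|L| = 2√3 ℏ ≈ 3.464ℏ

The maximum L_z equals lℏ, giving l = 3.
Then |L| = ℏ√(3·4) = 2√3 ℏ.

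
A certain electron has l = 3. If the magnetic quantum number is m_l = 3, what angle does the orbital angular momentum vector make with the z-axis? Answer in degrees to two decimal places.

θ ≈ 30.00°

|L| = ℏ√(l(l+1)) = 2√3 ℏ.
L_z = m_l ℏ = 3ℏ.
cos θ = L_z/|L| = 3/√12, so θ ≈ 30.00°.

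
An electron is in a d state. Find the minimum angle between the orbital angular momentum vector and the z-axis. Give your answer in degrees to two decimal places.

For a d orbital, l = 2.
|L| = ℏ√(l(l+1)) = √6 ℏ.
The smallest angle corresponds to the largest L_z, i.e. m_l = l = 2, giving L_z = 2ℏ.
cos θ_min = 2/√6, so θ_min ≈ 35.26°.

θ_min ≈ 35.26°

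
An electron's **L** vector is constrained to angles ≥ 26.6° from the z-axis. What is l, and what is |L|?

At minimum angle, m_l = l, so cos θ = l/√(l(l+1)); cos²θ = l/(l+1) = 0.7995.
Solving: l = 4.
Then |L| = ℏ√(4·5) = 2√5 ℏ.

l = 4, |L| = 2√5 ℏ ≈ 4.472ℏ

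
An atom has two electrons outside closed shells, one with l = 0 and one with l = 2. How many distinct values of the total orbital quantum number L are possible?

The total orbital quantum number L ranges from |l₁ − l₂| to l₁ + l₂ in integer steps.
So L can be 2.
That is 1 value.

1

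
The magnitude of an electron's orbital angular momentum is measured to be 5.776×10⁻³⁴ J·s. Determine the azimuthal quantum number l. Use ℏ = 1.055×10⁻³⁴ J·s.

l = 5

|L|/ℏ = (5.776×10⁻³⁴)/(1.055×10⁻³⁴) ≈ 5.475.
l(l+1) ≈ 5.475² ≈ 29.97, so l = 5.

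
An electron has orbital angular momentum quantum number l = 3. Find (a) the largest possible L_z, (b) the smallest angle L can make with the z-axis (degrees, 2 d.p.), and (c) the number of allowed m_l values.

L_z,max = 3ℏ; θ_min ≈ 30.00°; 7 values

L_z,max = lℏ = 3ℏ.
cos θ_min = 3/√12, so θ_min ≈ 30.00°.
There are 2l+1 = 7 values of m_l.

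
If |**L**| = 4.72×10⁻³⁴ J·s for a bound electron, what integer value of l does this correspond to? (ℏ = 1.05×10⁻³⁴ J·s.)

Dividing by ℏ: |L|/ℏ ≈ 4.495.
Set l(l+1) = 20.21; the integer solution is l = 4.

l = 4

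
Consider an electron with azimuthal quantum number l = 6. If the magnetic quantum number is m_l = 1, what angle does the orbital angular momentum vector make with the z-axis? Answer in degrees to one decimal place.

θ ≈ 81.1°

|L| = ℏ√(l(l+1)) = √42 ℏ.
L_z = m_l ℏ = 1ℏ.
cos θ = L_z/|L| = 1/√42, so θ ≈ 81.1°.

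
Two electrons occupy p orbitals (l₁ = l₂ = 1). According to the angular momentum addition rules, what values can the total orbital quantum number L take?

L runs from |1 − 1| = 0 to 1 + 1 = 2.
L ∈ {0, 1, 2}.

L = 0, 1, 2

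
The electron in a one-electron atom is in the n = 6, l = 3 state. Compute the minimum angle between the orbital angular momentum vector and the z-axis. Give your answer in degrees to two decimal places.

θ_min ≈ 30.00°

|L| = ℏ√(l(l+1)) = 2√3 ℏ.
The smallest angle corresponds to the largest L_z, i.e. m_l = l = 3, giving L_z = 3ℏ.
cos θ_min = 3/√12, so θ_min ≈ 30.00°.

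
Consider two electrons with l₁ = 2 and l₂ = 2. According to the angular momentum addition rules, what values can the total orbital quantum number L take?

L runs from |2 − 2| = 0 to 2 + 2 = 4.
L ∈ {0, 1, 2, 3, 4}.

L = 0, 1, 2, 3, 4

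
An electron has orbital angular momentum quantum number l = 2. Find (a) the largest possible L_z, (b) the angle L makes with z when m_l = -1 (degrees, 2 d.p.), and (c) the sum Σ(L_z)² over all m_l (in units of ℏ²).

L_z,max = lℏ = 2ℏ.
For m_l = -1: cos θ = -1/√6, θ ≈ 114.09°.
Σ m_l² = 10, so Σ(L_z)² = 10 ℏ².

L_z,max = 2ℏ; θ(m_l=-1) ≈ 114.09°; Σ(L_z)² = 10 ℏ²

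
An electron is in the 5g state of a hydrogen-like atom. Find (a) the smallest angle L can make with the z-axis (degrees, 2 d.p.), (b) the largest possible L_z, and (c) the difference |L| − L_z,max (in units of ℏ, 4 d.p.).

θ_min ≈ 26.57°; L_z,max = 4ℏ; |L|−L_z,max ≈ 0.4721ℏ

5g means n = 5, l = 4.
cos θ_min = 4/√20, so θ_min ≈ 26.57°.
L_z,max = lℏ = 4ℏ.
|L| − L_z,max = (2√5 − 4)ℏ ≈ 0.4721ℏ.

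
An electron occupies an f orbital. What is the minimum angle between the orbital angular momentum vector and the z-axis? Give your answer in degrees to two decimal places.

An f state has l = 3.
|L| = ℏ√(l(l+1)) = 2√3 ℏ.
The smallest angle corresponds to the largest L_z, i.e. m_l = l = 3, giving L_z = 3ℏ.
cos θ_min = 3/√12, so θ_min ≈ 30.00°.

θ_min ≈ 30.00°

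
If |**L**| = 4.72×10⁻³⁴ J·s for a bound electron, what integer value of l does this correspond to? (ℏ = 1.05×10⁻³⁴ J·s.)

|L|/ℏ = (4.72×10⁻³⁴)/(1.05×10⁻³⁴) ≈ 4.495.
Set l(l+1) = 20.21; the integer solution is l = 4.

l = 4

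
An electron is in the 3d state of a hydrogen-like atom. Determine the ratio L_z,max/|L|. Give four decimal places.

For 3d, l = 2.
|L| = √6 ℏ ≈ 2.4495ℏ, while L_z,max = lℏ = 2ℏ.
L_z,max/|L| = 2/√6 = 0.8165.

L_z,max/|L| = 0.8165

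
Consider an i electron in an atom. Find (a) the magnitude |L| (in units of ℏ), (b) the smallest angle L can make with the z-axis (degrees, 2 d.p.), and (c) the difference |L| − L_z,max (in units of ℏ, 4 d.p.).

For an i orbital, l = 6.
|L| = ℏ√(6·7) = √42 ℏ ≈ 6.481ℏ.
cos θ_min = 6/√42, so θ_min ≈ 22.21°.
|L| − L_z,max = (√42 − 6)ℏ ≈ 0.4807ℏ.

|L| = √42 ℏ ≈ 6.481ℏ; θ_min ≈ 22.21°; |L|−L_z,max ≈ 0.4807ℏ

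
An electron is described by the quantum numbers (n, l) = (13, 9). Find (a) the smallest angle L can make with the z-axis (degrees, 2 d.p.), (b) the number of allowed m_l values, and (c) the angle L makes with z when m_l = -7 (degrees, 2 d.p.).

θ_min ≈ 18.43°; 19 values; θ(m_l=-7) ≈ 137.55°

cos θ_min = 9/√90, so θ_min ≈ 18.43°.
There are 2l+1 = 19 values of m_l.
For m_l = -7: cos θ = -7/√90, θ ≈ 137.55°.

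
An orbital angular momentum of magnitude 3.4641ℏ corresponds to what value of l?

l = 3

Since |L|² = l(l+1)ℏ², l(l+1) = 12.
l² + l − 12 = 0 ⇒ l = 3.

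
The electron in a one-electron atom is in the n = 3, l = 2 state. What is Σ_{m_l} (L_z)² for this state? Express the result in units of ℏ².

Σ(L_z)² = 10 ℏ²

m_l ∈ {-2, -1, 0, 1, 2}.
Summing m² from −2 to 2: Σ m_l² = 10.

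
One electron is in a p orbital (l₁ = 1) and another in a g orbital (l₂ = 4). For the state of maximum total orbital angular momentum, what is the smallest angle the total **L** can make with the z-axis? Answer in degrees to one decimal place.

By the triangle rule, |l₁ − l₂| ≤ L ≤ l₁ + l₂.
L ∈ {3, 4, 5}.
The maximum is L = 5, with |L_tot| = ℏ√(5·6) = √30 ℏ.
The minimum angle with z is arccos(5/√30) ≈ 24.1°.

θ_min ≈ 24.1°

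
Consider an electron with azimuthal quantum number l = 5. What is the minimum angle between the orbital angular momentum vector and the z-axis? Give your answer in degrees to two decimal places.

θ_min ≈ 24.09°

|L|² = l(l+1)ℏ² = 30ℏ², so |L| = √30 ℏ.
The smallest angle corresponds to the largest L_z, i.e. m_l = l = 5, giving L_z = 5ℏ.
cos θ_min = 5/√30, so θ_min ≈ 24.09°.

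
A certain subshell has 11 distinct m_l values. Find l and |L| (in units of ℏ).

2l + 1 = 11 ⇒ l = 5.
|L| = ℏ√(l(l+1)) = ℏ√(5·6) = √30 ℏ.

l = 5, |L| = √30 ℏ ≈ 5.477ℏ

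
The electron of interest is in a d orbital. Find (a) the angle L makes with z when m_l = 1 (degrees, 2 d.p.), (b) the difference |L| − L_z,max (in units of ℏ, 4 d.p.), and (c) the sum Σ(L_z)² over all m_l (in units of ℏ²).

θ(m_l=1) ≈ 65.91°; |L|−L_z,max ≈ 0.4495ℏ; Σ(L_z)² = 10 ℏ²

The letter d corresponds to l = 2.
For m_l = 1: cos θ = 1/√6, θ ≈ 65.91°.
|L| − L_z,max = (√6 − 2)ℏ ≈ 0.4495ℏ.
Σ m_l² = 10, so Σ(L_z)² = 10 ℏ².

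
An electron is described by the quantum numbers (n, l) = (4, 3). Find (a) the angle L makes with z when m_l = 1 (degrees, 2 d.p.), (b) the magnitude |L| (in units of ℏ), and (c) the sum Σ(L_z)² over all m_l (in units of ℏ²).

θ(m_l=1) ≈ 73.22°; |L| = 2√3 ℏ ≈ 3.464ℏ; Σ(L_z)² = 28 ℏ²

For m_l = 1: cos θ = 1/√12, θ ≈ 73.22°.
|L| = ℏ√(3·4) = 2√3 ℏ ≈ 3.464ℏ.
Σ m_l² = 28, so Σ(L_z)² = 28 ℏ².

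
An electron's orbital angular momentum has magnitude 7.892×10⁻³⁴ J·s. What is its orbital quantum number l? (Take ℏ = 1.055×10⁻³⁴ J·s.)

l = 7

In units of ℏ, |L| ≈ 7.481.
l(l+1) ≈ 7.481² ≈ 55.96, so l = 7.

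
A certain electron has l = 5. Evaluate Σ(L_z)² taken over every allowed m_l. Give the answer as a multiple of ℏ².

Σ(L_z)² = 110 ℏ²

m_l runs from −5 to 5, i.e. {-5, -4, -3, -2, -1, 0, 1, 2, 3, 4, 5}.
Summing m² from −5 to 5: Σ m_l² = 110.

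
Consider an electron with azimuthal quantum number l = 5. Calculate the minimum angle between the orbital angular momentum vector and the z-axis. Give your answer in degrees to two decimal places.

|L|² = l(l+1)ℏ² = 30ℏ², so |L| = √30 ℏ.
The smallest angle corresponds to the largest L_z, i.e. m_l = l = 5, giving L_z = 5ℏ.
cos θ_min = 5/√30, so θ_min ≈ 24.09°.

θ_min ≈ 24.09°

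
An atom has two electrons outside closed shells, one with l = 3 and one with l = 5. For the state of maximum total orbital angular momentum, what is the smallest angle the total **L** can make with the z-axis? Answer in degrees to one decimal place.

By the triangle rule, |l₁ − l₂| ≤ L ≤ l₁ + l₂.
L ∈ {2, 3, 4, 5, 6, 7, 8}.
The maximum is L = 8, with |L_tot| = ℏ√(8·9) = 6√2 ℏ.
The minimum angle with z is arccos(8/√72) ≈ 19.5°.

θ_min ≈ 19.5°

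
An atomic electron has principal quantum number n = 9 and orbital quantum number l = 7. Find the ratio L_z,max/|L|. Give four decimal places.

L_z,max/|L| = 0.9354

|L| = 2√14 ℏ ≈ 7.4833ℏ, while L_z,max = lℏ = 7ℏ.
L_z,max/|L| = 7/√56 = 0.9354.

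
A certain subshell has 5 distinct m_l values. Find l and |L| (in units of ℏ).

l = 2, |L| = √6 ℏ ≈ 2.449ℏ

Since there are 2l+1 = 5 values of m_l, l = 2.
Then |L| = √(l(l+1)) ℏ = √6 ℏ.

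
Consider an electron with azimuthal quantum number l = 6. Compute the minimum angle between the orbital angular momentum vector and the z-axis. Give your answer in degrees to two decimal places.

θ_min ≈ 22.21°

|L| = √(l(l+1)) ℏ = √42 ℏ.
The smallest angle corresponds to the largest L_z, i.e. m_l = l = 6, giving L_z = 6ℏ.
cos θ_min = 6/√42, so θ_min ≈ 22.21°.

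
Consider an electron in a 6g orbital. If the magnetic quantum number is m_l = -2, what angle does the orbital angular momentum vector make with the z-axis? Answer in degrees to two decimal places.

For 6g, l = 4.
|L| = ℏ√(l(l+1)) = 2√5 ℏ.
L_z = m_l ℏ = −2ℏ.
cos θ = L_z/|L| = -2/√20, so θ ≈ 116.57°.

θ ≈ 116.57°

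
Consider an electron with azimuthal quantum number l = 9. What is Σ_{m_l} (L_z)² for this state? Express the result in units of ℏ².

Σ(L_z)² = 570 ℏ²

m_l ∈ {-9, -8, -7, -6, -5, -4, -3, -2, -1, 0, 1, 2, 3, 4, 5, 6, 7, 8, 9}.
Σ m_l² = 2·(1 + 4 + 9 + 16 + 25 + 36 + 49 + 64 + 81) = 570.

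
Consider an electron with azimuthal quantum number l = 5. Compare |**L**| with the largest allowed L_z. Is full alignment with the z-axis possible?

|L| = √30 ℏ ≈ 5.4772ℏ, while L_z,max = lℏ = 5ℏ.
Since |L| > L_z,max, the vector can never point exactly along z; the closest it comes is θ_min = arccos(5/√30) ≈ 24.1°.

No: L_z,max = 5ℏ < |L| = √30 ℏ ≈ 5.477ℏ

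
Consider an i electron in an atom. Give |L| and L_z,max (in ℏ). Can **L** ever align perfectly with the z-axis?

No: L_z,max = 6ℏ < |L| = √42 ℏ ≈ 6.481ℏ

The letter i corresponds to l = 6.
|L| = √42 ℏ ≈ 6.4807ℏ, while L_z,max = lℏ = 6ℏ.
Since |L| > L_z,max, the vector can never point exactly along z; the closest it comes is θ_min = arccos(6/√42) ≈ 22.2°.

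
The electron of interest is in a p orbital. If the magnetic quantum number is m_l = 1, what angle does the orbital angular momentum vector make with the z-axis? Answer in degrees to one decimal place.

A p state has l = 1.
|L| = √(l(l+1)) ℏ = √2 ℏ.
L_z = m_l ℏ = 1ℏ.
cos θ = L_z/|L| = 1/√2, so θ ≈ 45.0°.

θ ≈ 45.0°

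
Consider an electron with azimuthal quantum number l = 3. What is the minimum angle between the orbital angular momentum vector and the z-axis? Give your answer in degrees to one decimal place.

θ_min ≈ 30.0°

|L| = √(l(l+1)) ℏ = 2√3 ℏ.
The smallest angle corresponds to the largest L_z, i.e. m_l = l = 3, giving L_z = 3ℏ.
cos θ_min = 3/√12, so θ_min ≈ 30.0°.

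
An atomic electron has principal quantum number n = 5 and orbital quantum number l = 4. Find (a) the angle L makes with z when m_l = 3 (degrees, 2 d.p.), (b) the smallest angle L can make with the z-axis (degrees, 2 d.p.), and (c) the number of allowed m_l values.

θ(m_l=3) ≈ 47.87°; θ_min ≈ 26.57°; 9 values

For m_l = 3: cos θ = 3/√20, θ ≈ 47.87°.
cos θ_min = 4/√20, so θ_min ≈ 26.57°.
There are 2l+1 = 9 values of m_l.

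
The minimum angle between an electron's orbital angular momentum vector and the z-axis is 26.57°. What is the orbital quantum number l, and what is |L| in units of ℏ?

At minimum angle, m_l = l, so cos θ = l/√(l(l+1)); cos²θ = l/(l+1) = 0.7999.
l = cos²θ/sin²θ ≈ 4.
Then |L| = ℏ√(4·5) = 2√5 ℏ.

l = 4, |L| = 2√5 ℏ ≈ 4.472ℏ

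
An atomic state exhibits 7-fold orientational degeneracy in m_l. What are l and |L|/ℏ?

Since there are 2l+1 = 7 values of m_l, l = 3.
Then |L| = √(l(l+1)) ℏ = 2√3 ℏ.

l = 3, |L| = 2√3 ℏ ≈ 3.464ℏ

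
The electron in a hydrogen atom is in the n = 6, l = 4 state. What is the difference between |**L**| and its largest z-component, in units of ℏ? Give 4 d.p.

|L| − L_z,max ≈ 0.4721ℏ

|L| = 2√5 ℏ ≈ 4.4721ℏ, while L_z,max = lℏ = 4ℏ.
The difference is (2√5 − 4)ℏ ≈ 0.4721ℏ.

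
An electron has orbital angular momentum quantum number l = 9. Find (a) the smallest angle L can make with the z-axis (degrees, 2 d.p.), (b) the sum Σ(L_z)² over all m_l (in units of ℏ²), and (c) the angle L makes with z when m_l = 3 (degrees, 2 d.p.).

θ_min ≈ 18.43°; Σ(L_z)² = 570 ℏ²; θ(m_l=3) ≈ 71.57°

cos θ_min = 9/√90, so θ_min ≈ 18.43°.
Σ m_l² = 570, so Σ(L_z)² = 570 ℏ².
For m_l = 3: cos θ = 3/√90, θ ≈ 71.57°.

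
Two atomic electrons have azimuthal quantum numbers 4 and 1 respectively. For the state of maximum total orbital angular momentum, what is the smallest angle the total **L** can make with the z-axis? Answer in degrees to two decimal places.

θ_min ≈ 24.09°

The total orbital quantum number L ranges from |l₁ − l₂| to l₁ + l₂ in integer steps.
Allowed values: L = 3, 4, 5.
The maximum is L = 5, with |L_tot| = ℏ√(5·6) = √30 ℏ.
The minimum angle with z is arccos(5/√30) ≈ 24.09°.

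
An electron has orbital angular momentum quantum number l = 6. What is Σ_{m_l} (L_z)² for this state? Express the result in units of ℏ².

Σ(L_z)² = 182 ℏ²

The allowed m_l values are -6, -5, -4, -3, -2, -1, 0, 1, 2, 3, 4, 5, 6.
Σ m_l² = l(l+1)(2l+1)/3 = 6·7·13/3 = 182.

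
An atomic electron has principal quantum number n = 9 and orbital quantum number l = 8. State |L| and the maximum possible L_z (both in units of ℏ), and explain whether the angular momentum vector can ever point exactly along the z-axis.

|L| = 6√2 ℏ ≈ 8.4853ℏ, while L_z,max = lℏ = 8ℏ.
Since |L| > L_z,max, the vector can never point exactly along z; the closest it comes is θ_min = arccos(8/√72) ≈ 19.5°.

No: L_z,max = 8ℏ < |L| = 6√2 ℏ ≈ 8.485ℏ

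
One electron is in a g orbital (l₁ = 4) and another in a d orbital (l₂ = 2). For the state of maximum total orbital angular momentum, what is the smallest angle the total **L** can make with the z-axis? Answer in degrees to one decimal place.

Angular momentum addition gives L = |l₁ − l₂|, …, l₁ + l₂.
L ∈ {2, 3, 4, 5, 6}.
The maximum is L = 6, with |L_tot| = ℏ√(6·7) = √42 ℏ.
The minimum angle with z is arccos(6/√42) ≈ 22.2°.

θ_min ≈ 22.2°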